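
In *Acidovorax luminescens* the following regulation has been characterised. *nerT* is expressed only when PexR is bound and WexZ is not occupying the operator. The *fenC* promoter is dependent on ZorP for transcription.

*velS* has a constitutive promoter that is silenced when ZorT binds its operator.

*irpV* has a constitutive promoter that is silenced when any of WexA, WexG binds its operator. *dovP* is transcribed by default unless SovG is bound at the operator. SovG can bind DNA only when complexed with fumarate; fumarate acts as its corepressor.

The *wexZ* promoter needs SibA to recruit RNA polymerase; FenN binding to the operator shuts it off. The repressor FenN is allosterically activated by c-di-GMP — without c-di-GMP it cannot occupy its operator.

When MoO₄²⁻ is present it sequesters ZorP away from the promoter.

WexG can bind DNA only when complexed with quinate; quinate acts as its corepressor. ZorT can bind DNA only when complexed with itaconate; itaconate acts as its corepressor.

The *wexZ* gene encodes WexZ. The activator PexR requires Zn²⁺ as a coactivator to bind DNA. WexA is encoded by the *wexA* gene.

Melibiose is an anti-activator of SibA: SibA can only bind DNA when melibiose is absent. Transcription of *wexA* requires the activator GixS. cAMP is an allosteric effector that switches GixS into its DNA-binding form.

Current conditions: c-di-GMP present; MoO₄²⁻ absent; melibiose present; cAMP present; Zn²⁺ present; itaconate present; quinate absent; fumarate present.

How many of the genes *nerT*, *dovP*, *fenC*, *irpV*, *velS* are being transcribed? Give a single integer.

2

Zn²⁺ is present, so PexR is active.
c-di-GMP is present, so FenN is active.
Melibiose is present, so SibA is inactive.
With repressor FenN bound, *wexZ* is not transcribed.
So WexZ is not produced.
No repressor is bound and PexR is active, so *nerT* is transcribed.
→ *nerT* is ON.
Fumarate is present, so SovG is active.
With repressor SovG bound, *dovP* is not transcribed.
→ *dovP* is OFF.
MoO₄²⁻ is absent, so ZorP is active.
No repressor is bound and ZorP is active, so *fenC* is transcribed.
→ *fenC* is ON.
cAMP is present, so GixS is active.
No repressor is bound and GixS is active, so *wexA* is transcribed.
So WexA is produced and active.
Quinate is absent, so WexG is inactive.
With repressor WexA bound, *irpV* is not transcribed.
→ *irpV* is OFF.
Itaconate is present, so ZorT is active.
With repressor ZorT bound, *velS* is not transcribed.
→ *velS* is OFF.
2 of the 5 genes are transcribed.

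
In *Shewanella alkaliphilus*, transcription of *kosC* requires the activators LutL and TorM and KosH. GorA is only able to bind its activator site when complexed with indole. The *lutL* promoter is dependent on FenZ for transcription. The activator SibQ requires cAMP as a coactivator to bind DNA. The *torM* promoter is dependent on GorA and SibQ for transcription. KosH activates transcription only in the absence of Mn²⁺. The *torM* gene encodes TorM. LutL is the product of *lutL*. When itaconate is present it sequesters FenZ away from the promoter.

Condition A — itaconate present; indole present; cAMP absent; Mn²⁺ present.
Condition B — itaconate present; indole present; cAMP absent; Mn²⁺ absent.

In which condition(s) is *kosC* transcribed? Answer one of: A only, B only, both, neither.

neither

Condition A:
Itaconate is present, so FenZ is inactive.
Required activator FenZ is absent, so *lutL* is not transcribed.
So LutL is not produced.
Indole is present, so GorA is active.
cAMP is absent, so SibQ is inactive.
Required activator SibQ is absent, so *torM* is not transcribed.
So TorM is not produced.
Mn²⁺ is present, so KosH is inactive.
Required activator LutL is absent, so *kosC* is not transcribed.
→ *kosC* is OFF in A.
Condition B:
Itaconate is present, so FenZ is inactive.
Required activator FenZ is absent, so *lutL* is not transcribed.
So LutL is not produced.
Indole is present, so GorA is active.
cAMP is absent, so SibQ is inactive.
Required activator SibQ is absent, so *torM* is not transcribed.
So TorM is not produced.
Mn²⁺ is absent, so KosH is active.
Required activator LutL is absent, so *kosC* is not transcribed.
→ *kosC* is OFF in B.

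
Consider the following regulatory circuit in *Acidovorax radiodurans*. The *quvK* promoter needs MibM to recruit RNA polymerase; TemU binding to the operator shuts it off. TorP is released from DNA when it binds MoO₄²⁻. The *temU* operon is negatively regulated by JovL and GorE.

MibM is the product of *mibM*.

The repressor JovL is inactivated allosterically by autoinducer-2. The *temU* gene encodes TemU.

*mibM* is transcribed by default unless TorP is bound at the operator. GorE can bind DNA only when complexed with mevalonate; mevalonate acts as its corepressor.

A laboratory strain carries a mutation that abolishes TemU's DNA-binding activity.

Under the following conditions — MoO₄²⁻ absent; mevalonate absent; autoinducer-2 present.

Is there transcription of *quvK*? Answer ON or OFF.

OFF

TemU is non-functional in this strain, so it has no effect.
MoO₄²⁻ is absent, so TorP is active.
With repressor TorP bound, *mibM* is not transcribed.
So MibM is not produced.
Required activator MibM is absent, so *quvK* is not transcribed.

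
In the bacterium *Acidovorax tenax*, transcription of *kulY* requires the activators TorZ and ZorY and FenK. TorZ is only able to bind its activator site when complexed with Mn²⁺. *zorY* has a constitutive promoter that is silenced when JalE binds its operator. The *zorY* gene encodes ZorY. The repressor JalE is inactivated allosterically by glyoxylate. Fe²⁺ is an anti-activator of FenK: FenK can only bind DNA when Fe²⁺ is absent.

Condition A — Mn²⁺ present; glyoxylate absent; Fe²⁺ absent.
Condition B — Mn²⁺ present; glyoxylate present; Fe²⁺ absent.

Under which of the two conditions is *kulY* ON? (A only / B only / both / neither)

B only

Condition A:
Mn²⁺ is present, so TorZ is active.
Glyoxylate is absent, so JalE is active.
With repressor JalE bound, *zorY* is not transcribed.
So ZorY is not produced.
Fe²⁺ is absent, so FenK is active.
Required activator ZorY is absent, so *kulY* is not transcribed.
→ *kulY* is OFF in A.
Condition B:
Mn²⁺ is present, so TorZ is active.
Glyoxylate is present, so JalE is inactive.
With no repressor bound, *zorY* is transcribed.
So ZorY is produced and active.
Fe²⁺ is absent, so FenK is active.
No repressor is bound and TorZ and ZorY and FenK are active, so *kulY* is transcribed.
→ *kulY* is ON in B.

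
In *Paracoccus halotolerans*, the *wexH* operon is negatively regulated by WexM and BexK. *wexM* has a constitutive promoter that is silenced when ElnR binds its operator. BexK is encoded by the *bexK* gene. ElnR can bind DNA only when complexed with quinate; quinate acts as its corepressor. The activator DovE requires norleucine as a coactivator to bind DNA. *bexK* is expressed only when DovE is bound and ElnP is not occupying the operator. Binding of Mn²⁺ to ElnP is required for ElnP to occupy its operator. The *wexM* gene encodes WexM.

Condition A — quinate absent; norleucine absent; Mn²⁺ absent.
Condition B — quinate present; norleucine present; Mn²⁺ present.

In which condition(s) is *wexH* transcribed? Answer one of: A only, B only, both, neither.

Condition A:
Quinate is absent, so ElnR is inactive.
With no repressor bound, *wexM* is transcribed.
So WexM is produced and active.
Norleucine is absent, so DovE is inactive.
Mn²⁺ is absent, so ElnP is inactive.
Required activator DovE is absent, so *bexK* is not transcribed.
So BexK is not produced.
With repressor WexM bound, *wexH* is not transcribed.
→ *wexH* is OFF in A.
Condition B:
Quinate is present, so ElnR is active.
With repressor ElnR bound, *wexM* is not transcribed.
So WexM is not produced.
Norleucine is present, so DovE is active.
Mn²⁺ is present, so ElnP is active.
With repressor ElnP bound, *bexK* is not transcribed.
So BexK is not produced.
With no repressor bound, *wexH* is transcribed.
→ *wexH* is ON in B.

B only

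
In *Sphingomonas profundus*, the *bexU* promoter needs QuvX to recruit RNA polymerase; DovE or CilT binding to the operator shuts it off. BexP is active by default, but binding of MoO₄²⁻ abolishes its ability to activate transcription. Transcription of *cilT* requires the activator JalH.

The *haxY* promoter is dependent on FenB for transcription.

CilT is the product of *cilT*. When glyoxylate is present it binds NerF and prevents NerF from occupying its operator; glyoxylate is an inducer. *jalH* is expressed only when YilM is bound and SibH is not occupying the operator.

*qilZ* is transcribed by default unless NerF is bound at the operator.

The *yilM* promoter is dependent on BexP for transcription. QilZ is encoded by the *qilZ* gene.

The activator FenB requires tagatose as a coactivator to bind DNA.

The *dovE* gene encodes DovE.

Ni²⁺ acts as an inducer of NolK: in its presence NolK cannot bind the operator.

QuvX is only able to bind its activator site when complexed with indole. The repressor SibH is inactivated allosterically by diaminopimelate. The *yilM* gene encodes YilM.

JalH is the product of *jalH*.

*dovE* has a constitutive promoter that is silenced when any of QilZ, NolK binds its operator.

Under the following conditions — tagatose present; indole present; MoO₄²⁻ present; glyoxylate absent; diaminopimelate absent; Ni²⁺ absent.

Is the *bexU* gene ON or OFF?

Glyoxylate is absent, so NerF is active.
With repressor NerF bound, *qilZ* is not transcribed.
So QilZ is not produced.
Ni²⁺ is absent, so NolK is active.
With repressor NolK bound, *dovE* is not transcribed.
So DovE is not produced.
Indole is present, so QuvX is active.
Diaminopimelate is absent, so SibH is active.
MoO₄²⁻ is present, so BexP is inactive.
Required activator BexP is absent, so *yilM* is not transcribed.
So YilM is not produced.
With repressor SibH bound, *jalH* is not transcribed.
So JalH is not produced.
Required activator JalH is absent, so *cilT* is not transcribed.
So CilT is not produced.
No repressor is bound and QuvX is active, so *bexU* is transcribed.

ON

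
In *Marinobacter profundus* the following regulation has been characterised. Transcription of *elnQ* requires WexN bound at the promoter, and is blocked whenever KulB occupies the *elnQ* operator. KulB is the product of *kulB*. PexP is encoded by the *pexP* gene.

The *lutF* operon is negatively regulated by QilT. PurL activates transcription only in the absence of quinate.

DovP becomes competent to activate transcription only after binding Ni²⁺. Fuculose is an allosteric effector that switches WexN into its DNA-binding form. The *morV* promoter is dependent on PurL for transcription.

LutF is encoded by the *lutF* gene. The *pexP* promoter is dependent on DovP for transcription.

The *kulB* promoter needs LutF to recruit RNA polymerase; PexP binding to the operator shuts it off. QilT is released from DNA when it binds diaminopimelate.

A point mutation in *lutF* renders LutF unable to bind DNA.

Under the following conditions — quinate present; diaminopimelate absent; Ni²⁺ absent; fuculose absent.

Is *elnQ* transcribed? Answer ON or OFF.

OFF

Ni²⁺ is absent, so DovP is inactive.
Required activator DovP is absent, so *pexP* is not transcribed.
So PexP is not produced.
LutF is non-functional in this strain, so it has no effect.
Required activator LutF is absent, so *kulB* is not transcribed.
So KulB is not produced.
Fuculose is absent, so WexN is inactive.
Required activator WexN is absent, so *elnQ* is not transcribed.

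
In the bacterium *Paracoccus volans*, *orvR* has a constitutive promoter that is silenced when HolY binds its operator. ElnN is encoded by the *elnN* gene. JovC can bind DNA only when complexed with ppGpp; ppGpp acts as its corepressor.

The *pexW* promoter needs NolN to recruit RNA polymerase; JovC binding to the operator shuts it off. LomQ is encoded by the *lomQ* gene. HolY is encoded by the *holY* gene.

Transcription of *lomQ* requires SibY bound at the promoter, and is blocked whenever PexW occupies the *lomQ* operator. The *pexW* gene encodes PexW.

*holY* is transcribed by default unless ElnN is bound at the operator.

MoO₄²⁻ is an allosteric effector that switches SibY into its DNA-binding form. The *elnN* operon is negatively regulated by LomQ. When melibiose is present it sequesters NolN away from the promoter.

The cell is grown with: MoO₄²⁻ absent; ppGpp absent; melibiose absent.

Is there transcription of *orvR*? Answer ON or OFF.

ON

ppGpp is absent, so JovC is inactive.
Melibiose is absent, so NolN is active.
No repressor is bound and NolN is active, so *pexW* is transcribed.
So PexW is produced and active.
MoO₄²⁻ is absent, so SibY is inactive.
With repressor PexW bound, *lomQ* is not transcribed.
So LomQ is not produced.
With no repressor bound, *elnN* is transcribed.
So ElnN is produced and active.
With repressor ElnN bound, *holY* is not transcribed.
So HolY is not produced.
With no repressor bound, *orvR* is transcribed.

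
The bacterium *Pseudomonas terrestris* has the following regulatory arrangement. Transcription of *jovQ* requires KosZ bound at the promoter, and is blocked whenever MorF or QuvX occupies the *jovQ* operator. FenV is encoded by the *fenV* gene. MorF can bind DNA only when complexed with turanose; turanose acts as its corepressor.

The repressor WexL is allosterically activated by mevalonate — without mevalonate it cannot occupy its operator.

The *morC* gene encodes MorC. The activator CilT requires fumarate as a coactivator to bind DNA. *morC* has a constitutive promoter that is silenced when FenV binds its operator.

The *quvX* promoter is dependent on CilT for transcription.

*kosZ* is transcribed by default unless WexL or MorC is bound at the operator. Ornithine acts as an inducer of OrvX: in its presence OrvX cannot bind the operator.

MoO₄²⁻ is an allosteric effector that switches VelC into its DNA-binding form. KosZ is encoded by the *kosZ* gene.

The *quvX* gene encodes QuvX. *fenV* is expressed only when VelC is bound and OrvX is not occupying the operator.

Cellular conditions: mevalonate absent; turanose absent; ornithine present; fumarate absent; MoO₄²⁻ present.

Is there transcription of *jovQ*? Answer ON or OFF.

ON

Mevalonate is absent, so WexL is inactive.
Ornithine is present, so OrvX is inactive.
MoO₄²⁻ is present, so VelC is active.
No repressor is bound and VelC is active, so *fenV* is transcribed.
So FenV is produced and active.
With repressor FenV bound, *morC* is not transcribed.
So MorC is not produced.
With no repressor bound, *kosZ* is transcribed.
So KosZ is produced and active.
Turanose is absent, so MorF is inactive.
Fumarate is absent, so CilT is inactive.
Required activator CilT is absent, so *quvX* is not transcribed.
So QuvX is not produced.
No repressor is bound and KosZ is active, so *jovQ* is transcribed.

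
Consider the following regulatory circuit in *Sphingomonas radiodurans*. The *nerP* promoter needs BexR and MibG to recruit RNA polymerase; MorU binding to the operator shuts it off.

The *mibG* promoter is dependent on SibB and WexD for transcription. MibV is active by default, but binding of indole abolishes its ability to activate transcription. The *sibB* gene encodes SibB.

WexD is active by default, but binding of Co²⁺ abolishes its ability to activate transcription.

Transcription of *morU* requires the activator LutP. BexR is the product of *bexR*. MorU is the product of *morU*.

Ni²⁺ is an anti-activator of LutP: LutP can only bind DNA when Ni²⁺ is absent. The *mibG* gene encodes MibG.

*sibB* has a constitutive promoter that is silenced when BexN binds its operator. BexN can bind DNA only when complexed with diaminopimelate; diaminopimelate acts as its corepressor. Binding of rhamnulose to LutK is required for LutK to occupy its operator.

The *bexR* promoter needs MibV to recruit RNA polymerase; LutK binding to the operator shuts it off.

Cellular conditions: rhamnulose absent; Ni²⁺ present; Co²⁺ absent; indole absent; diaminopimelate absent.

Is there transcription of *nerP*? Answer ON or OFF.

ON

Rhamnulose is absent, so LutK is inactive.
Indole is absent, so MibV is active.
No repressor is bound and MibV is active, so *bexR* is transcribed.
So BexR is produced and active.
Ni²⁺ is present, so LutP is inactive.
Required activator LutP is absent, so *morU* is not transcribed.
So MorU is not produced.
Diaminopimelate is absent, so BexN is inactive.
With no repressor bound, *sibB* is transcribed.
So SibB is produced and active.
Co²⁺ is absent, so WexD is active.
No repressor is bound and SibB and WexD are active, so *mibG* is transcribed.
So MibG is produced and active.
No repressor is bound and BexR and MibG are active, so *nerP* is transcribed.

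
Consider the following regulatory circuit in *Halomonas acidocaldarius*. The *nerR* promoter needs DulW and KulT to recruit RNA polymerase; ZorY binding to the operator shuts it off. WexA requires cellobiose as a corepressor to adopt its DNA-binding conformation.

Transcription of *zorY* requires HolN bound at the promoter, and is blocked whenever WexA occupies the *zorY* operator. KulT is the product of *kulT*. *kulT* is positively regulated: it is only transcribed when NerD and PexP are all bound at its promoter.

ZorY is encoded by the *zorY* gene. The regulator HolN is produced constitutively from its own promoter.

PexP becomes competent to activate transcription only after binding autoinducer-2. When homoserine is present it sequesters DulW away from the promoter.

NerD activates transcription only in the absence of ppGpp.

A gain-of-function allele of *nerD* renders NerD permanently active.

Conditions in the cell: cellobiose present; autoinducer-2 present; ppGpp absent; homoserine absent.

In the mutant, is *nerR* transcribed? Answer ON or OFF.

Cellobiose is present, so WexA is active.
HolN is produced constitutively and is active.
With repressor WexA bound, *zorY* is not transcribed.
So ZorY is not produced.
Homoserine is absent, so DulW is active.
NerD is constitutively active in this strain.
Autoinducer-2 is present, so PexP is active.
No repressor is bound and NerD and PexP are active, so *kulT* is transcribed.
So KulT is produced and active.
No repressor is bound and DulW and KulT are active, so *nerR* is transcribed.

ON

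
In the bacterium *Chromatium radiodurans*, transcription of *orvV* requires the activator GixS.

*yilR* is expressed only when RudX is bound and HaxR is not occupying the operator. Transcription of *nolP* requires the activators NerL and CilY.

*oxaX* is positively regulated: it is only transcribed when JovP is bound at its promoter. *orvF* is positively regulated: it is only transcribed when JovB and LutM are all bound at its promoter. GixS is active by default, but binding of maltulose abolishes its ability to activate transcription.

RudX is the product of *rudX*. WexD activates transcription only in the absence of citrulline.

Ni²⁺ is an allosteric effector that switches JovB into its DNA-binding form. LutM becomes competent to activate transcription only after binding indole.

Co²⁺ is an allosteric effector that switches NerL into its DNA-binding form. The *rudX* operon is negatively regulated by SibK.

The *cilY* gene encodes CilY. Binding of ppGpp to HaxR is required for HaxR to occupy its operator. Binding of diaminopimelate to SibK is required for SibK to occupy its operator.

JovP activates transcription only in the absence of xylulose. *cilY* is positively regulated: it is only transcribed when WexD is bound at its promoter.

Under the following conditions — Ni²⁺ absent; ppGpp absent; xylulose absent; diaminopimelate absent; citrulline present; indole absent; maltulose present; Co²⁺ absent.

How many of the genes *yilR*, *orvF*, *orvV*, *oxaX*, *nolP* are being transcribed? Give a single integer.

2

ppGpp is absent, so HaxR is inactive.
Diaminopimelate is absent, so SibK is inactive.
With no repressor bound, *rudX* is transcribed.
So RudX is produced and active.
No repressor is bound and RudX is active, so *yilR* is transcribed.
→ *yilR* is ON.
Ni²⁺ is absent, so JovB is inactive.
Indole is absent, so LutM is inactive.
Required activator JovB is absent, so *orvF* is not transcribed.
→ *orvF* is OFF.
Maltulose is present, so GixS is inactive.
Required activator GixS is absent, so *orvV* is not transcribed.
→ *orvV* is OFF.
Xylulose is absent, so JovP is active.
No repressor is bound and JovP is active, so *oxaX* is transcribed.
→ *oxaX* is ON.
Co²⁺ is absent, so NerL is inactive.
Citrulline is present, so WexD is inactive.
Required activator WexD is absent, so *cilY* is not transcribed.
So CilY is not produced.
Required activator NerL is absent, so *nolP* is not transcribed.
→ *nolP* is OFF.
2 of the 5 genes are transcribed.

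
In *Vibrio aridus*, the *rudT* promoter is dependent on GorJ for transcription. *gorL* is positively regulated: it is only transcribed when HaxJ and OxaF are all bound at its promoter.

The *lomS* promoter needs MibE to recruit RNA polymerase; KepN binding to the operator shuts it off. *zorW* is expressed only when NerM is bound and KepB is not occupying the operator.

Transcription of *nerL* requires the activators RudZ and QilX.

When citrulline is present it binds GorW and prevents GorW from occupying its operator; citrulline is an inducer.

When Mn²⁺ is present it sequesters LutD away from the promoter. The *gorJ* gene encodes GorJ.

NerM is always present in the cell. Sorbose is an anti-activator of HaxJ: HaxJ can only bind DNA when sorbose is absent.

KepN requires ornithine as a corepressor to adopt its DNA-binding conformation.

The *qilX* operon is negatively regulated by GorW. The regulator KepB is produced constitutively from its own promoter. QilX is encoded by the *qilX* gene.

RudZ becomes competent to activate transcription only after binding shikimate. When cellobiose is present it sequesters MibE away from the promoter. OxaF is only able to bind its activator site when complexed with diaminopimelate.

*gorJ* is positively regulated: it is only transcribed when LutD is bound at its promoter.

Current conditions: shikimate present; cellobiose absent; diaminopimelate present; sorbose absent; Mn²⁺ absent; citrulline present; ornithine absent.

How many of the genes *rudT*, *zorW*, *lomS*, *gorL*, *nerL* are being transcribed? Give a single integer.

Mn²⁺ is absent, so LutD is active.
No repressor is bound and LutD is active, so *gorJ* is transcribed.
So GorJ is produced and active.
No repressor is bound and GorJ is active, so *rudT* is transcribed.
→ *rudT* is ON.
NerM is produced constitutively and is active.
KepB is produced constitutively and is active.
With repressor KepB bound, *zorW* is not transcribed.
→ *zorW* is OFF.
Ornithine is absent, so KepN is inactive.
Cellobiose is absent, so MibE is active.
No repressor is bound and MibE is active, so *lomS* is transcribed.
→ *lomS* is ON.
Sorbose is absent, so HaxJ is active.
Diaminopimelate is present, so OxaF is active.
No repressor is bound and HaxJ and OxaF are active, so *gorL* is transcribed.
→ *gorL* is ON.
Shikimate is present, so RudZ is active.
Citrulline is present, so GorW is inactive.
With no repressor bound, *qilX* is transcribed.
So QilX is produced and active.
No repressor is bound and RudZ and QilX are active, so *nerL* is transcribed.
→ *nerL* is ON.
4 of the 5 genes are transcribed.

4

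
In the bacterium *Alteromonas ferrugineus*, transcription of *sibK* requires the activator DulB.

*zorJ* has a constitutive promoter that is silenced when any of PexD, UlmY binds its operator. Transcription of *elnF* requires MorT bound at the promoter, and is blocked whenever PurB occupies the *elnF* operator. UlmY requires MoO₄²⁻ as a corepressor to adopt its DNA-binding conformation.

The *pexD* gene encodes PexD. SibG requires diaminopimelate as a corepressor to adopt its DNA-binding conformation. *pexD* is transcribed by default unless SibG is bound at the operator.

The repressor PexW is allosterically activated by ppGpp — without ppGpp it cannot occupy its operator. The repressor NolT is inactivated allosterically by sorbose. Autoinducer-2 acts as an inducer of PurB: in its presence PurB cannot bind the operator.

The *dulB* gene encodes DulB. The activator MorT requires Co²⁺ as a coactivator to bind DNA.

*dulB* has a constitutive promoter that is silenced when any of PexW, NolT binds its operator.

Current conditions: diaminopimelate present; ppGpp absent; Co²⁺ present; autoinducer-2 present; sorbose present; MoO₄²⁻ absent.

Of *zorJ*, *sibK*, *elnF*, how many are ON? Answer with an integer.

3

Diaminopimelate is present, so SibG is active.
With repressor SibG bound, *pexD* is not transcribed.
So PexD is not produced.
MoO₄²⁻ is absent, so UlmY is inactive.
With no repressor bound, *zorJ* is transcribed.
→ *zorJ* is ON.
ppGpp is absent, so PexW is inactive.
Sorbose is present, so NolT is inactive.
With no repressor bound, *dulB* is transcribed.
So DulB is produced and active.
No repressor is bound and DulB is active, so *sibK* is transcribed.
→ *sibK* is ON.
Autoinducer-2 is present, so PurB is inactive.
Co²⁺ is present, so MorT is active.
No repressor is bound and MorT is active, so *elnF* is transcribed.
→ *elnF* is ON.
3 of the 3 genes are transcribed.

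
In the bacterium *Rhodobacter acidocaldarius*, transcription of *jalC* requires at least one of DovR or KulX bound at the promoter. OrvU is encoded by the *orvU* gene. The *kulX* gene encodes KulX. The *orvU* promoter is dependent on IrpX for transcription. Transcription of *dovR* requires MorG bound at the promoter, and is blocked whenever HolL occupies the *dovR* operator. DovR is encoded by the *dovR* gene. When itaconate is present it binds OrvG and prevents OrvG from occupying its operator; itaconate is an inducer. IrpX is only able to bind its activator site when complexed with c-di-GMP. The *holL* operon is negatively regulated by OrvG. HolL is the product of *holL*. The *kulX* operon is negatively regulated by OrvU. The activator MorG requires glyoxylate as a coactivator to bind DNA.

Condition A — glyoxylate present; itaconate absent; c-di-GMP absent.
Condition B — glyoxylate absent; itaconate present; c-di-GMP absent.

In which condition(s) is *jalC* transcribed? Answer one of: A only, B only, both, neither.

Condition A:
Glyoxylate is present, so MorG is active.
Itaconate is absent, so OrvG is active.
With repressor OrvG bound, *holL* is not transcribed.
So HolL is not produced.
No repressor is bound and MorG is active, so *dovR* is transcribed.
So DovR is produced and active.
c-di-GMP is absent, so IrpX is inactive.
Required activator IrpX is absent, so *orvU* is not transcribed.
So OrvU is not produced.
With no repressor bound, *kulX* is transcribed.
So KulX is produced and active.
Activator DovR is present, so *jalC* is transcribed.
→ *jalC* is ON in A.
Condition B:
Glyoxylate is absent, so MorG is inactive.
Itaconate is present, so OrvG is inactive.
With no repressor bound, *holL* is transcribed.
So HolL is produced and active.
With repressor HolL bound, *dovR* is not transcribed.
So DovR is not produced.
c-di-GMP is absent, so IrpX is inactive.
Required activator IrpX is absent, so *orvU* is not transcribed.
So OrvU is not produced.
With no repressor bound, *kulX* is transcribed.
So KulX is produced and active.
Activator KulX is present, so *jalC* is transcribed.
→ *jalC* is ON in B.

both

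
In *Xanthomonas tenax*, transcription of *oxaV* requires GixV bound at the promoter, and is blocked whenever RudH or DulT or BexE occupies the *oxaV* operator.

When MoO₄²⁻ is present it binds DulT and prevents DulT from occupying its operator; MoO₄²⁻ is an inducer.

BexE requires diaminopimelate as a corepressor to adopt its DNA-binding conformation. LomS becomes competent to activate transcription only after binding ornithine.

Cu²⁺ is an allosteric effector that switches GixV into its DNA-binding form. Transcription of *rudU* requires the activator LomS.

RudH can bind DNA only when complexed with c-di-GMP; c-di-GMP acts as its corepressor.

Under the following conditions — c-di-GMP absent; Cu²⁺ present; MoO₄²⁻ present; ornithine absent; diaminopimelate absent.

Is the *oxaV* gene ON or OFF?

ON

c-di-GMP is absent, so RudH is inactive.
Cu²⁺ is present, so GixV is active.
MoO₄²⁻ is present, so DulT is inactive.
Diaminopimelate is absent, so BexE is inactive.
No repressor is bound and GixV is active, so *oxaV* is transcribed.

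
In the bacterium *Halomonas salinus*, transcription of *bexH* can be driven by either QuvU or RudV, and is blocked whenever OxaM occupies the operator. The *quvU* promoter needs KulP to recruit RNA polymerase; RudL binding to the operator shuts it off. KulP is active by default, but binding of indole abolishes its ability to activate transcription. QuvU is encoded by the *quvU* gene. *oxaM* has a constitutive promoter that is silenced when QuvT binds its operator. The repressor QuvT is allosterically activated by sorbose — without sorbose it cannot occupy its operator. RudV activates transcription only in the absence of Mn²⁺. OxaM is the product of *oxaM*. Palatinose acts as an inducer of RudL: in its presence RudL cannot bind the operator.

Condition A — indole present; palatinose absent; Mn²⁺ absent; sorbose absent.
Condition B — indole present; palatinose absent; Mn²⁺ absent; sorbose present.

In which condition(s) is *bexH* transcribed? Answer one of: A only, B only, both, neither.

B only

Condition A:
Indole is present, so KulP is inactive.
Palatinose is absent, so RudL is active.
With repressor RudL bound, *quvU* is not transcribed.
So QuvU is not produced.
Mn²⁺ is absent, so RudV is active.
Sorbose is absent, so QuvT is inactive.
With no repressor bound, *oxaM* is transcribed.
So OxaM is produced and active.
With repressor OxaM bound, *bexH* is not transcribed.
→ *bexH* is OFF in A.
Condition B:
Indole is present, so KulP is inactive.
Palatinose is absent, so RudL is active.
With repressor RudL bound, *quvU* is not transcribed.
So QuvU is not produced.
Mn²⁺ is absent, so RudV is active.
Sorbose is present, so QuvT is active.
With repressor QuvT bound, *oxaM* is not transcribed.
So OxaM is not produced.
Activator RudV is present, so *bexH* is transcribed.
→ *bexH* is ON in B.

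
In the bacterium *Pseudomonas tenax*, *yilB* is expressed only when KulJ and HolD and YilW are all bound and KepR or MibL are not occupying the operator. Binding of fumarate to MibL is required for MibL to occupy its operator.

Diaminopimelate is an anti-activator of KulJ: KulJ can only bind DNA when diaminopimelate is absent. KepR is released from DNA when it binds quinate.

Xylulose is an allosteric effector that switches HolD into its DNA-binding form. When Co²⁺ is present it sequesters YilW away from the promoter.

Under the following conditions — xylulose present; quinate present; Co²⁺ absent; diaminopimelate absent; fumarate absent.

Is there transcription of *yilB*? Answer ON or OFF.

ON

Diaminopimelate is absent, so KulJ is active.
Xylulose is present, so HolD is active.
Quinate is present, so KepR is inactive.
Co²⁺ is absent, so YilW is active.
Fumarate is absent, so MibL is inactive.
No repressor is bound and KulJ and HolD and YilW are active, so *yilB* is transcribed.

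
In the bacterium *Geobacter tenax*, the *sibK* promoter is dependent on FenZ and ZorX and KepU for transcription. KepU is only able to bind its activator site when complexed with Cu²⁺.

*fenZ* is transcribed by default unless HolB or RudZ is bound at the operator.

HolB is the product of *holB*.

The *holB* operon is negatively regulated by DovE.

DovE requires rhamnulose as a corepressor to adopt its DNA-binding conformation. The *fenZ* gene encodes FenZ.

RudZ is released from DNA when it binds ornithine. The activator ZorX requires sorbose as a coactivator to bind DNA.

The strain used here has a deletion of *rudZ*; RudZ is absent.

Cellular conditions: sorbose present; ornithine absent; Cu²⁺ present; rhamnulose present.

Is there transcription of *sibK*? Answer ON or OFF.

ON

Rhamnulose is present, so DovE is active.
With repressor DovE bound, *holB* is not transcribed.
So HolB is not produced.
RudZ is non-functional in this strain, so it has no effect.
With no repressor bound, *fenZ* is transcribed.
So FenZ is produced and active.
Sorbose is present, so ZorX is active.
Cu²⁺ is present, so KepU is active.
No repressor is bound and FenZ and ZorX and KepU are active, so *sibK* is transcribed.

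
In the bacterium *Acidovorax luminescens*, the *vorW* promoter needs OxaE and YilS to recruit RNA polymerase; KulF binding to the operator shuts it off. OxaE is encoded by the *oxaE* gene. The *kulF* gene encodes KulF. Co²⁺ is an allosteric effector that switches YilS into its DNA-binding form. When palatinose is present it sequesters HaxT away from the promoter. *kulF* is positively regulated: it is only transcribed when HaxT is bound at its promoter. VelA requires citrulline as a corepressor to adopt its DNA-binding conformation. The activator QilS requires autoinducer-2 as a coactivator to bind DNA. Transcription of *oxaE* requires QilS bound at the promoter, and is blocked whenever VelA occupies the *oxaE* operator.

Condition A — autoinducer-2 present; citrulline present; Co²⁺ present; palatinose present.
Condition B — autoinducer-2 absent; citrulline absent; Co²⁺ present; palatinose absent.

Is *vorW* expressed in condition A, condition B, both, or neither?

Condition A:
Autoinducer-2 is present, so QilS is active.
Citrulline is present, so VelA is active.
With repressor VelA bound, *oxaE* is not transcribed.
So OxaE is not produced.
Co²⁺ is present, so YilS is active.
Palatinose is present, so HaxT is inactive.
Required activator HaxT is absent, so *kulF* is not transcribed.
So KulF is not produced.
Required activator OxaE is absent, so *vorW* is not transcribed.
→ *vorW* is OFF in A.
Condition B:
Autoinducer-2 is absent, so QilS is inactive.
Citrulline is absent, so VelA is inactive.
Required activator QilS is absent, so *oxaE* is not transcribed.
So OxaE is not produced.
Co²⁺ is present, so YilS is active.
Palatinose is absent, so HaxT is active.
No repressor is bound and HaxT is active, so *kulF* is transcribed.
So KulF is produced and active.
With repressor KulF bound, *vorW* is not transcribed.
→ *vorW* is OFF in B.

neither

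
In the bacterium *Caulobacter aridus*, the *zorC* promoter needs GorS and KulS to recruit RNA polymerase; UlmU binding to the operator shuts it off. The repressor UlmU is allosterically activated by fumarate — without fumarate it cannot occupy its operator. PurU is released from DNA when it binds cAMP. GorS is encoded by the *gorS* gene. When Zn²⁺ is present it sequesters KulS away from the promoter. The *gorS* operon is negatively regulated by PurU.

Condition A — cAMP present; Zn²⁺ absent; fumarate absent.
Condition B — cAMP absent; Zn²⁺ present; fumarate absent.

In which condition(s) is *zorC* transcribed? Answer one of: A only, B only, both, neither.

A only

Condition A:
cAMP is present, so PurU is inactive.
With no repressor bound, *gorS* is transcribed.
So GorS is produced and active.
Zn²⁺ is absent, so KulS is active.
Fumarate is absent, so UlmU is inactive.
No repressor is bound and GorS and KulS are active, so *zorC* is transcribed.
→ *zorC* is ON in A.
Condition B:
cAMP is absent, so PurU is active.
With repressor PurU bound, *gorS* is not transcribed.
So GorS is not produced.
Zn²⁺ is present, so KulS is inactive.
Fumarate is absent, so UlmU is inactive.
Required activator GorS is absent, so *zorC* is not transcribed.
→ *zorC* is OFF in B.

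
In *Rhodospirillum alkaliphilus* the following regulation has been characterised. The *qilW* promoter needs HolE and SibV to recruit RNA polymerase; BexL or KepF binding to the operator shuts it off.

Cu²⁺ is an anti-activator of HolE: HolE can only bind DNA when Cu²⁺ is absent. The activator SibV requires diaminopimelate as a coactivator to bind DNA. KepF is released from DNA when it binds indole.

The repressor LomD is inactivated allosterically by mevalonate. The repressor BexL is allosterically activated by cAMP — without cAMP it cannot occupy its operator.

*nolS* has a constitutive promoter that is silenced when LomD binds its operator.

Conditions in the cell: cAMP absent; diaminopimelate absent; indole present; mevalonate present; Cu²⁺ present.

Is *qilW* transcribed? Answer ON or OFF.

cAMP is absent, so BexL is inactive.
Indole is present, so KepF is inactive.
Cu²⁺ is present, so HolE is inactive.
Diaminopimelate is absent, so SibV is inactive.
Required activator HolE is absent, so *qilW* is not transcribed.

OFF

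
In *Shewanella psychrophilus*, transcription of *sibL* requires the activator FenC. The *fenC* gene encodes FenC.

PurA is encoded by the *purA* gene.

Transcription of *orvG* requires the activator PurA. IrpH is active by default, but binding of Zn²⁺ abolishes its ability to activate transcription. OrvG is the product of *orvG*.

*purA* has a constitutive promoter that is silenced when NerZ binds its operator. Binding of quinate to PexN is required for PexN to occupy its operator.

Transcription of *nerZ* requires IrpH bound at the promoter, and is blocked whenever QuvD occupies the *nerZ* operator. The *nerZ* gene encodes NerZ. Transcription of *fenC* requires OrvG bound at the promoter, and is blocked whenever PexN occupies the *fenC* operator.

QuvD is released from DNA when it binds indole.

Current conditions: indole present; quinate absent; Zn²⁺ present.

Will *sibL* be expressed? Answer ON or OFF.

ON

Zn²⁺ is present, so IrpH is inactive.
Indole is present, so QuvD is inactive.
Required activator IrpH is absent, so *nerZ* is not transcribed.
So NerZ is not produced.
With no repressor bound, *purA* is transcribed.
So PurA is produced and active.
No repressor is bound and PurA is active, so *orvG* is transcribed.
So OrvG is produced and active.
Quinate is absent, so PexN is inactive.
No repressor is bound and OrvG is active, so *fenC* is transcribed.
So FenC is produced and active.
No repressor is bound and FenC is active, so *sibL* is transcribed.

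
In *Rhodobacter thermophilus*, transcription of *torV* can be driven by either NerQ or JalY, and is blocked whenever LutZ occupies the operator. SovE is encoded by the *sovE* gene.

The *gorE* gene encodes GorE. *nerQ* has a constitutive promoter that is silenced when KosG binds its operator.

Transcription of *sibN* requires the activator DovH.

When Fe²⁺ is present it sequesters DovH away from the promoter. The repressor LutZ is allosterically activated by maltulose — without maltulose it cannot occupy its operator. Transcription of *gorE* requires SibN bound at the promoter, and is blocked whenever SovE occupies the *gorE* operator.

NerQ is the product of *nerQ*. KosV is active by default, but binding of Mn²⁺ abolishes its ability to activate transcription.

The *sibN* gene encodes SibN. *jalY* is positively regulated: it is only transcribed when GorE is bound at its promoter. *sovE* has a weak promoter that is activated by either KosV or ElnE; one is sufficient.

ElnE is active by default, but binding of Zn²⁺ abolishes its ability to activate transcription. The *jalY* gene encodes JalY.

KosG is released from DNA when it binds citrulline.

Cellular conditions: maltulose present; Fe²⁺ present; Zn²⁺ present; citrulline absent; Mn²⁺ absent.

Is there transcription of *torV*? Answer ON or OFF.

Citrulline is absent, so KosG is active.
With repressor KosG bound, *nerQ* is not transcribed.
So NerQ is not produced.
Fe²⁺ is present, so DovH is inactive.
Required activator DovH is absent, so *sibN* is not transcribed.
So SibN is not produced.
Mn²⁺ is absent, so KosV is active.
Zn²⁺ is present, so ElnE is inactive.
Activator KosV is present, so *sovE* is transcribed.
So SovE is produced and active.
With repressor SovE bound, *gorE* is not transcribed.
So GorE is not produced.
Required activator GorE is absent, so *jalY* is not transcribed.
So JalY is not produced.
Maltulose is present, so LutZ is active.
With repressor LutZ bound, *torV* is not transcribed.

OFF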